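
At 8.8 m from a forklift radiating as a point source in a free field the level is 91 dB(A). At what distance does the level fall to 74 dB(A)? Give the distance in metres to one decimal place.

Point-source spreading drops the level by 20·log₁₀(r₂/r₁); inverting, r₂/r₁ = 10^(ΔL/20).
r₂ = 8.8·10^((91−74)/20) = 8.8·10^(17.0/20) = 62.30 m.

62.3 m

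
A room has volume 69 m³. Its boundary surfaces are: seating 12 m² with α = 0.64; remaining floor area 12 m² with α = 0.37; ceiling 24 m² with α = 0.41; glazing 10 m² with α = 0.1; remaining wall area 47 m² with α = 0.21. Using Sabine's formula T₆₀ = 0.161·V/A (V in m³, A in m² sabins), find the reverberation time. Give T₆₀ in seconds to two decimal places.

0.34 s

Summing Sᵢαᵢ: 12·0.64 + 12·0.37 + 24·0.41 + 10·0.1 + 47·0.21 = 32.83 m².
T₆₀ = 0.161·V/A = 0.161·69/32.83 = 0.338 s.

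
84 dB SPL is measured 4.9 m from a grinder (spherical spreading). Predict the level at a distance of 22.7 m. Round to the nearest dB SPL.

71 dB SPL

For a point source, L₂ = L₁ − 20·log₁₀(r₂/r₁).
L₂ = 84 − 20·log₁₀(22.7/4.9) = 84 − 13.317 = 70.68 dB SPL.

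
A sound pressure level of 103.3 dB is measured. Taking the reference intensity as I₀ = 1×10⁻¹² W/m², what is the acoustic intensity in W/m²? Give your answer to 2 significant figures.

0.021 W/m²

I/I₀ = 10^(103.3/10) = 2.138e+10, so I = 2.138e+10 × 10⁻¹² W/m².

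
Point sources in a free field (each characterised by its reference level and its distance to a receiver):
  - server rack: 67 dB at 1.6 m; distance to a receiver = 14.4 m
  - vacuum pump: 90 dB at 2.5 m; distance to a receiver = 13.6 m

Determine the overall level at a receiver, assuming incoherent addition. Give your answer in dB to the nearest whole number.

Propagate each source to the receiver with L = L_ref − 20·log₁₀(r/r_ref), then add intensities.
server rack: 67 − 20·log₁₀(14.4/1.6) = 67 − 19.08 = 47.92 dB.
vacuum pump: 90 − 20·log₁₀(13.6/2.5) = 90 − 14.71 = 75.29 dB.
Σ 10^(L/10) = 3.385e+07 → L_total = 10·log₁₀(3.385e+07) = 75.30 dB.

75 dB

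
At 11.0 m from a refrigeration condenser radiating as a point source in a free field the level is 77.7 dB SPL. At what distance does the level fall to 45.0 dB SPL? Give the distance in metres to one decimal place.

474.7 m

Point-source spreading drops the level by 20·log₁₀(r₂/r₁); inverting, r₂/r₁ = 10^(ΔL/20).
r₂ = 11.0·10^((77.7−45.0)/20) = 11.0·10^(32.7/20) = 474.67 m.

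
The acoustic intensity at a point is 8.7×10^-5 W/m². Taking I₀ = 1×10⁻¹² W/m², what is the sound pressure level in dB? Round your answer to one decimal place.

L = 10·log₁₀(I/I₀) = 10·log₁₀(8.7×10^-5/10⁻¹²) = 10·log₁₀(8.7×10^7).
L = 10·(0.9395 + 7) = 79.40 dB.

79.4 dB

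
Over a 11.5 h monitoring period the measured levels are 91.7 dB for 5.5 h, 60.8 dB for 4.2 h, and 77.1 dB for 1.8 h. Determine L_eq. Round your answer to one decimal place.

Weight each interval's intensity by its duration and average over T = 11.5 h:
Σ tᵢ·10^(Lᵢ/10) = 5.5·10^(91.7/10) + 4.2·10^(60.8/10) + 1.8·10^(77.1/10) = 8.232e+09.
L_eq = 10·log₁₀(8.232e+09/11.5) = 88.55 dB.

88.5 dB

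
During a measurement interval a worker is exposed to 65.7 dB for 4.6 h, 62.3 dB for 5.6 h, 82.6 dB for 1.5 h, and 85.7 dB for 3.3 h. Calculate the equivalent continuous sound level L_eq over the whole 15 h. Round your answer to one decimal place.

Weight each interval's intensity by its duration and average over T = 15 h:
Σ tᵢ·10^(Lᵢ/10) = 4.6·10^(65.7/10) + 5.6·10^(62.3/10) + 1.5·10^(82.6/10) + 3.3·10^(85.7/10) = 1.526e+09.
L_eq = 10·log₁₀(1.526e+09/15) = 80.07 dB.

80.1 dB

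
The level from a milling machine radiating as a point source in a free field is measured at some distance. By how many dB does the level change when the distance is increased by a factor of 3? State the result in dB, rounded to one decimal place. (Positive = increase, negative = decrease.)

-9.5 dB

Point-source spreading: ΔL = −20·log₁₀(r₂/r₁).
ΔL = −20·log₁₀(3) = -9.54 dB.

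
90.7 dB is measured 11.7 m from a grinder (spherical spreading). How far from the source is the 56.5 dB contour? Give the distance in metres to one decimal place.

600.0 m

The 34.2 dB drop corresponds to a distance ratio of 10^(34.2/20) for a point source.
r₂ = 11.7·10^((90.7−56.5)/20) = 11.7·10^(34.2/20) = 600.05 m.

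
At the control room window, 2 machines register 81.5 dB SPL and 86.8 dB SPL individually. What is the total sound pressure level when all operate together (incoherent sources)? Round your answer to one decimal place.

Incoherent sources combine by intensity addition: L_total = 10·log₁₀(Σ 10^(L_i/10)).
Σ 10^(L/10) = 10^(81.5/10) + 10^(86.8/10) = 6.199e+08.
L_total = 10·log₁₀(6.199e+08) = 87.92 dB SPL.

87.9 dB SPL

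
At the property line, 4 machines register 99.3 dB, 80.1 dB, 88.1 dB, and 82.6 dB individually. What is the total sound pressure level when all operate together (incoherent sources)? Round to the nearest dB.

For uncorrelated sources the intensities add, so convert each level to linear form, sum, and take 10·log₁₀ of the total.
Σ 10^(L/10) = 10^(99.3/10) + 10^(80.1/10) + 10^(88.1/10) + 10^(82.6/10) = 9.441e+09.
L_total = 10·log₁₀(9.441e+09) = 99.75 dB.

100 dB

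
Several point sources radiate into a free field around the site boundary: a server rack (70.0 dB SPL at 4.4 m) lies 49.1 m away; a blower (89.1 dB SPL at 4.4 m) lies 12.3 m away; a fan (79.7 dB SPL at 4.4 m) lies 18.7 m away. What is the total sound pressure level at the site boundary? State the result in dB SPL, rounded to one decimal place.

80.4 dB SPL

Apply inverse-square spreading to bring every level to the receiver, then sum 10^(L/10).
server rack: 70.0 − 20·log₁₀(49.1/4.4) = 70.0 − 20.95 = 49.05 dB SPL.
blower: 89.1 − 20·log₁₀(12.3/4.4) = 89.1 − 8.93 = 80.17 dB SPL.
fan: 79.7 − 20·log₁₀(18.7/4.4) = 79.7 − 12.57 = 67.13 dB SPL.
Σ 10^(L/10) = 1.093e+08 → L_total = 10·log₁₀(1.093e+08) = 80.38 dB SPL.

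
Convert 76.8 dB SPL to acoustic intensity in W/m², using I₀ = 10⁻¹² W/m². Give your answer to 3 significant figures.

4.79e-05 W/m²

I = I₀·10^(L/10) = 10⁻¹² × 10^(76.8/10) = 10^(-4.320).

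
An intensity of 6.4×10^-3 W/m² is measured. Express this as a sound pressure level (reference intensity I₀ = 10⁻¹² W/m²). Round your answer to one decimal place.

98.1 dB

I/I₀ = 6.4×10^-3/10⁻¹² = 6.4×10^9, and L = 10·log₁₀(I/I₀).
L = 10·(0.8062 + 9) = 98.06 dB.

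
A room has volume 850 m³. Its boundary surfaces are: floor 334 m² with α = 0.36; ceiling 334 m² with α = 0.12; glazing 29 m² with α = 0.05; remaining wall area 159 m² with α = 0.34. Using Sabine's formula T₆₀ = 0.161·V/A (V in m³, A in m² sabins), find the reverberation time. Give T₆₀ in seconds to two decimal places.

0.63 s

Total absorption A = 334·0.36 + 334·0.12 + 29·0.05 + 159·0.34 = 215.83 m² sabins.
T₆₀ = 0.161·V/A = 0.161·850/215.83 = 0.634 s.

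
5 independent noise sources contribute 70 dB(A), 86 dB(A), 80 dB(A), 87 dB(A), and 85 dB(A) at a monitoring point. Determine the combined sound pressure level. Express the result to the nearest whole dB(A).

For uncorrelated sources the intensities add, so convert each level to linear form, sum, and take 10·log₁₀ of the total.
Σ 10^(L/10) = 10^(70/10) + 10^(86/10) + 10^(80/10) + 10^(87/10) + 10^(85/10) = 1.326e+09.
L_total = 10·log₁₀(1.326e+09) = 91.22 dB(A).

91 dB(A)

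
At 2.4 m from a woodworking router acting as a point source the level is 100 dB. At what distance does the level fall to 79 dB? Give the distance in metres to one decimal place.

26.9 m

The 21.0 dB drop corresponds to a distance ratio of 10^(21.0/20) for a point source.
r₂ = 2.4·10^((100−79)/20) = 2.4·10^(21.0/20) = 26.93 m.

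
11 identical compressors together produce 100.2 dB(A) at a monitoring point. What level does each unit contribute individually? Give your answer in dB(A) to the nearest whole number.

Dividing the total intensity by 11 lowers the level by 10·log₁₀ 11 = 10.414 dB: L₁ = 100.2 − 10.414.

90 dB(A)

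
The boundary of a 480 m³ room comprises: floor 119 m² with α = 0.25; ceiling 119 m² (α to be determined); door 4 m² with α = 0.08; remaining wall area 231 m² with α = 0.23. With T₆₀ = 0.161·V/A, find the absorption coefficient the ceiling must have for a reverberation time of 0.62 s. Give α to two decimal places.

0.35

Required total absorption A = 0.161·480/0.62 = 124.65 m².
Absorption from the other surfaces = 119·0.25 + 4·0.08 + 231·0.23 = 83.20 m², so the ceiling must supply 41.45 m² over 119 m².
α = 41.45/119 = 0.348.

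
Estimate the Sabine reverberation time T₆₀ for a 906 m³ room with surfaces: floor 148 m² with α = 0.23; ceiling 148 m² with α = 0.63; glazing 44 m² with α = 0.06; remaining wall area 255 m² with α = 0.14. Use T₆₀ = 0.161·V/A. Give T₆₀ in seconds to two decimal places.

A = Σ Sᵢαᵢ = 148·0.23 + 148·0.63 + 44·0.06 + 255·0.14 = 165.62 m².
T₆₀ = 0.161·V/A = 0.161·906/165.62 = 0.881 s.

0.88 s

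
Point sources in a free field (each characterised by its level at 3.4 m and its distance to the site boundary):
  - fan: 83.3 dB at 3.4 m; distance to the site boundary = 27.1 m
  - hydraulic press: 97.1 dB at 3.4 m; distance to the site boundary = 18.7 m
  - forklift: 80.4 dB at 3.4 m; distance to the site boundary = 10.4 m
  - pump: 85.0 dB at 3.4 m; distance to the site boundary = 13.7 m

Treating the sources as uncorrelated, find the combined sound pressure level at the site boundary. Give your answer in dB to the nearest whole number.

First find each source's level at the receiver (point-source: −20·log₁₀(r/r_ref)), then combine on an intensity basis.
fan: 83.3 − 20·log₁₀(27.1/3.4) = 83.3 − 18.03 = 65.27 dB.
hydraulic press: 97.1 − 20·log₁₀(18.7/3.4) = 97.1 − 14.81 = 82.29 dB.
forklift: 80.4 − 20·log₁₀(10.4/3.4) = 80.4 − 9.71 = 70.69 dB.
pump: 85.0 − 20·log₁₀(13.7/3.4) = 85.0 − 12.10 = 72.90 dB.
Σ 10^(L/10) = 2.041e+08 → L_total = 10·log₁₀(2.041e+08) = 83.10 dB.

83 dB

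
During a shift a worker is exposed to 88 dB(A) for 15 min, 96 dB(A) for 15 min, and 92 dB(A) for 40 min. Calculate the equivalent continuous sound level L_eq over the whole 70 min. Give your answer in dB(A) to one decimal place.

L_eq = 10·log₁₀[(1/T)·Σ tᵢ·10^(Lᵢ/10)] with T = 70 min.
Σ tᵢ·10^(Lᵢ/10) = 15·10^(88/10) + 15·10^(96/10) + 40·10^(92/10) = 1.326e+11.
L_eq = 10·log₁₀(1.326e+11/70) = 92.77 dB(A).

92.8 dB(A)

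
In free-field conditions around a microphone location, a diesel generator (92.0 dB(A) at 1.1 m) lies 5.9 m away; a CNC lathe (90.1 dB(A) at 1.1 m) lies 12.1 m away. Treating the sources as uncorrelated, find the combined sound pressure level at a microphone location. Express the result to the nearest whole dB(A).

78 dB(A)

Apply inverse-square spreading to bring every level to the receiver, then sum 10^(L/10).
diesel generator: 92.0 − 20·log₁₀(5.9/1.1) = 92.0 − 14.59 = 77.41 dB(A).
CNC lathe: 90.1 − 20·log₁₀(12.1/1.1) = 90.1 − 20.83 = 69.27 dB(A).
Σ 10^(L/10) = 6.355e+07 → L_total = 10·log₁₀(6.355e+07) = 78.03 dB(A).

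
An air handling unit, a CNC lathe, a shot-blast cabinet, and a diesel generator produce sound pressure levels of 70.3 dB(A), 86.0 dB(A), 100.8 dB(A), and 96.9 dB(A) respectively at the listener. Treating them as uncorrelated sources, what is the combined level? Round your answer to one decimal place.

102.4 dB(A)

Incoherent sources combine by intensity addition: L_total = 10·log₁₀(Σ 10^(L_i/10)).
Σ 10^(L/10) = 10^(70.3/10) + 10^(86.0/10) + 10^(100.8/10) + 10^(96.9/10) = 1.733e+10.
L_total = 10·log₁₀(1.733e+10) = 102.39 dB(A).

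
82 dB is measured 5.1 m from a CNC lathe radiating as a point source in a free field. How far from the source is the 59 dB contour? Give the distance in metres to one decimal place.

Point-source spreading drops the level by 20·log₁₀(r₂/r₁); inverting, r₂/r₁ = 10^(ΔL/20).
r₂ = 5.1·10^((82−59)/20) = 5.1·10^(23.0/20) = 72.04 m.

72.0 m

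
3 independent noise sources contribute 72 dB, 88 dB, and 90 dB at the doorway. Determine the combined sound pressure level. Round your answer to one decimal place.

For uncorrelated sources the intensities add, so convert each level to linear form, sum, and take 10·log₁₀ of the total.
Σ 10^(L/10) = 10^(72/10) + 10^(88/10) + 10^(90/10) = 1.647e+09.
L_total = 10·log₁₀(1.647e+09) = 92.17 dB.

92.2 dB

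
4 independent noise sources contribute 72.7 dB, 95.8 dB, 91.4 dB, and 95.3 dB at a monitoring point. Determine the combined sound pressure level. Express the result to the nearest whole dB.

Incoherent sources combine by intensity addition: L_total = 10·log₁₀(Σ 10^(L_i/10)).
Σ 10^(L/10) = 10^(72.7/10) + 10^(95.8/10) + 10^(91.4/10) + 10^(95.3/10) = 8.589e+09.
L_total = 10·log₁₀(8.589e+09) = 99.34 dB.

99 dB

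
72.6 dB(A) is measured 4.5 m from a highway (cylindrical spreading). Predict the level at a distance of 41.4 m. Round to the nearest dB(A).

63 dB(A)

Line-source attenuation: ΔL = 10·log₁₀(r₂/r₁) = 10·log₁₀(41.4/4.5) = 9.638 dB.
L₂ = 72.6 − 10·log₁₀(41.4/4.5) = 72.6 − 9.638 = 62.96 dB(A).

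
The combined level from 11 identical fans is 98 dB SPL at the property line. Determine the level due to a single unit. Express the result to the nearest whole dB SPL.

88 dB SPL

11 equal contributions raise the level by 10·log₁₀ 11 = 10.414 dB, so each unit alone gives 98 − 10.414.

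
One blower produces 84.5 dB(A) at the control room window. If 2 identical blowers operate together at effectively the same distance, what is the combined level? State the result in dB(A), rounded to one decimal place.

N identical incoherent sources raise the level by 10·log₁₀ N.
L_total = 84.5 + 10·log₁₀(2) = 84.5 + 3.010 = 87.51 dB(A).

87.5 dB(A)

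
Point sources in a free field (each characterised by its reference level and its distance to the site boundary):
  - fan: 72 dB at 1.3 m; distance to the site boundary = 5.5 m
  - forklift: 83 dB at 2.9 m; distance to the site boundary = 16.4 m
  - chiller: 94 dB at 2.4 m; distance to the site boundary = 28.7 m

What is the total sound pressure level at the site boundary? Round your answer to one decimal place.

Propagate each source to the receiver with L = L_ref − 20·log₁₀(r/r_ref), then add intensities.
fan: 72 − 20·log₁₀(5.5/1.3) = 72 − 12.53 = 59.47 dB.
forklift: 83 − 20·log₁₀(16.4/2.9) = 83 − 15.05 = 67.95 dB.
chiller: 94 − 20·log₁₀(28.7/2.4) = 94 − 21.55 = 72.45 dB.
Σ 10^(L/10) = 2.469e+07 → L_total = 10·log₁₀(2.469e+07) = 73.93 dB.

73.9 dB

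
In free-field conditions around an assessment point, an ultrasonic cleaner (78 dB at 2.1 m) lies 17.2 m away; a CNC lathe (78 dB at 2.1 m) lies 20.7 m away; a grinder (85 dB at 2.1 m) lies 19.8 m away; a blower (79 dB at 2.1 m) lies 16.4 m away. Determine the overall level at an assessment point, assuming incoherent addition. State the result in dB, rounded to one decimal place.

68.1 dB

First find each source's level at the receiver (point-source: −20·log₁₀(r/r_ref)), then combine on an intensity basis.
ultrasonic cleaner: 78 − 20·log₁₀(17.2/2.1) = 78 − 18.27 = 59.73 dB.
CNC lathe: 78 − 20·log₁₀(20.7/2.1) = 78 − 19.88 = 58.12 dB.
grinder: 85 − 20·log₁₀(19.8/2.1) = 85 − 19.49 = 65.51 dB.
blower: 79 − 20·log₁₀(16.4/2.1) = 79 − 17.85 = 61.15 dB.
Σ 10^(L/10) = 6.450e+06 → L_total = 10·log₁₀(6.450e+06) = 68.10 dB.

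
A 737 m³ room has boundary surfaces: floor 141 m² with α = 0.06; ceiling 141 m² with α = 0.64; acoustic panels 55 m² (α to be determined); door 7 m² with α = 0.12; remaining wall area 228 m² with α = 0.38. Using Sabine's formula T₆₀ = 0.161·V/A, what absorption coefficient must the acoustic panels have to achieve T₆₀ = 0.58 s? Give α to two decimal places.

A = 0.161·V/T₆₀ = 0.161·737/0.58 = 204.58 m² sabins.
Absorption from the other surfaces = 141·0.06 + 141·0.64 + 7·0.12 + 228·0.38 = 186.18 m², so the acoustic panels must supply 18.40 m² over 55 m².
α = 18.40/55 = 0.335.

0.33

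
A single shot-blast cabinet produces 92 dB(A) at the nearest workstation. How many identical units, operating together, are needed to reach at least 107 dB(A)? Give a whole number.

The shortfall is 107 − 92 = 15.0 dB, and N units add 10·log₁₀ N, so need 10·log₁₀ N ≥ 15.0.
N ≥ 10^(15.0/10) = 31.623, so N = 32.

32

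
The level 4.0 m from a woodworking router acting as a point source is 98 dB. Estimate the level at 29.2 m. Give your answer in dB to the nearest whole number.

Spherical spreading from a point source gives a 20·log₁₀(r₂/r₁) drop.
L₂ = 98 − 20·log₁₀(29.2/4.0) = 98 − 17.266 = 80.73 dB.

81 dB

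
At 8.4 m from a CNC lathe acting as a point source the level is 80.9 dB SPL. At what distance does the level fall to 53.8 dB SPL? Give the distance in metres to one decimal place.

The 27.1 dB drop corresponds to a distance ratio of 10^(27.1/20) for a point source.
r₂ = 8.4·10^((80.9−53.8)/20) = 8.4·10^(27.1/20) = 190.23 m.

190.2 m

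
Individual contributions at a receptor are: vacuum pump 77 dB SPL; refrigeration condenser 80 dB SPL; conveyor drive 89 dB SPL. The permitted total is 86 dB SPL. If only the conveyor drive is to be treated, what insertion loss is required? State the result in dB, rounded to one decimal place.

Fixed contribution from the other sources: Σ 10^(L/10) = 10^(77/10) + 10^(80/10) = 1.501e+08 (81.76 dB SPL).
To meet 86 dB SPL overall, the treated conveyor drive may contribute at most 10^(86/10) − 1.501e+08 = 2.480e+08, i.e. 83.94 dB SPL.
Required insertion loss = 89 − 83.94 = 5.06 dB.

5.1 dB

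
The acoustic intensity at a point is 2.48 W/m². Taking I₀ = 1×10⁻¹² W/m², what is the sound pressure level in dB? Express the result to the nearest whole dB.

124 dB

L = 10·log₁₀(I/I₀) = 10·log₁₀(2.48/10⁻¹²) = 10·log₁₀(2.48×10^12).
L = 10·(0.3945 + 12) = 123.94 dB.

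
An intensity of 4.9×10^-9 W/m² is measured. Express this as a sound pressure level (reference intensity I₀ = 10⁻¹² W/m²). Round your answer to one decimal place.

36.9 dB

Dividing by I₀ shifts the exponent by 12: I/I₀ = 4.9×10^3.
L = 10·(0.6902 + 3) = 36.90 dB.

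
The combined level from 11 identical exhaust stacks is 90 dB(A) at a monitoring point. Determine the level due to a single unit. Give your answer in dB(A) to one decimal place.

79.6 dB(A)

For N identical incoherent sources L_total = L₁ + 10·log₁₀ N, so L₁ = 90 − 10·log₁₀(11) = 90 − 10.414.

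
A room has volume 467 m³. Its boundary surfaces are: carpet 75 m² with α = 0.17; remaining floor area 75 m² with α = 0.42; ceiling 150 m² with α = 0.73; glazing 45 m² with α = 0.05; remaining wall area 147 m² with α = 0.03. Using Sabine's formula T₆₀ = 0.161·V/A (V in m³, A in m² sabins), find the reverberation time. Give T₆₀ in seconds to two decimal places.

Summing Sᵢαᵢ: 75·0.17 + 75·0.42 + 150·0.73 + 45·0.05 + 147·0.03 = 160.41 m².
T₆₀ = 0.161 × 467 / 160.41 = 0.469 s.

0.47 s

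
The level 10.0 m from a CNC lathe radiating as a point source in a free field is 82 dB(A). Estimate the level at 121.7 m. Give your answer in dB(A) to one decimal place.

60.3 dB(A)

Spherical spreading from a point source gives a 20·log₁₀(r₂/r₁) drop.
L₂ = 82 − 20·log₁₀(121.7/10.0) = 82 − 21.706 = 60.29 dB(A).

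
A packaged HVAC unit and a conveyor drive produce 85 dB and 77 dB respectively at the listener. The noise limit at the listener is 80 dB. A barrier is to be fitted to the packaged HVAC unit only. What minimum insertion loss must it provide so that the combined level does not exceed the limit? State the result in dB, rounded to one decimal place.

Fixed contribution from the other source: Σ 10^(L/10) = 10^(77/10) = 5.012e+07 (77.00 dB).
The limit corresponds to 10^(80/10) = 1.000e+08; subtracting the fixed part leaves 4.988e+07 for the packaged HVAC unit, i.e. 76.98 dB.
Required insertion loss = 85 − 76.98 = 8.02 dB.

8.0 dB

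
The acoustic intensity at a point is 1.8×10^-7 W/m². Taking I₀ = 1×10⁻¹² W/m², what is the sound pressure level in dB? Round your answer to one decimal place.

52.6 dB

I/I₀ = 1.8×10^-7/10⁻¹² = 1.8×10^5, and L = 10·log₁₀(I/I₀).
L = 10·(0.2553 + 5) = 52.55 dB.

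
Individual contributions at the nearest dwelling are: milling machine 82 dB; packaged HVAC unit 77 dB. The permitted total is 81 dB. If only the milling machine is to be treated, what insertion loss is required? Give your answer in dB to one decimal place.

Fixed contribution from the other source: Σ 10^(L/10) = 10^(77/10) = 5.012e+07 (77.00 dB).
To meet 81 dB overall, the treated milling machine may contribute at most 10^(81/10) − 5.012e+07 = 7.577e+07, i.e. 78.80 dB.
Required insertion loss = 82 − 78.80 = 3.20 dB.

3.2 dB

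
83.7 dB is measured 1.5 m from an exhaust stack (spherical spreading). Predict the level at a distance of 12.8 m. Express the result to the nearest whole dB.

Spherical spreading from a point source gives a 20·log₁₀(r₂/r₁) drop.
L₂ = 83.7 − 20·log₁₀(12.8/1.5) = 83.7 − 18.622 = 65.08 dB.

65 dB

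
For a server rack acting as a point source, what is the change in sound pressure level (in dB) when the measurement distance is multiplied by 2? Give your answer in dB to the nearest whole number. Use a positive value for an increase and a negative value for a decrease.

A point source loses 6 dB per doubling of distance; generally ΔL = −20·log₁₀(r₂/r₁).
ΔL = −20·log₁₀(2) = -6.02 dB.

-6 dB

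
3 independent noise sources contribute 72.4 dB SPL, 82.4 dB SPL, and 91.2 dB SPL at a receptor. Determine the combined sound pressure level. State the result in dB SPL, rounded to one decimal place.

91.8 dB SPL

Incoherent sources combine by intensity addition: L_total = 10·log₁₀(Σ 10^(L_i/10)).
Σ 10^(L/10) = 10^(72.4/10) + 10^(82.4/10) + 10^(91.2/10) = 1.509e+09.
L_total = 10·log₁₀(1.509e+09) = 91.79 dB SPL.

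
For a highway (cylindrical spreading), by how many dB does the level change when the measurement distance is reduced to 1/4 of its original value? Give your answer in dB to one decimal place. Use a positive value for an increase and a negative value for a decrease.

A line source loses 3 dB per doubling of distance; generally ΔL = −10·log₁₀(r₂/r₁).
ΔL = −10·log₁₀(0.25) = +6.02 dB.

+6.0 dB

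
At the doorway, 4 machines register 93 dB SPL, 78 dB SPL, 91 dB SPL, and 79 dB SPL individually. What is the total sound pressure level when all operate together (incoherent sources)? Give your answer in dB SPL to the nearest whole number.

95 dB SPL

Incoherent sources combine by intensity addition: L_total = 10·log₁₀(Σ 10^(L_i/10)).
Σ 10^(L/10) = 10^(93/10) + 10^(78/10) + 10^(91/10) + 10^(79/10) = 3.397e+09.
L_total = 10·log₁₀(3.397e+09) = 95.31 dB SPL.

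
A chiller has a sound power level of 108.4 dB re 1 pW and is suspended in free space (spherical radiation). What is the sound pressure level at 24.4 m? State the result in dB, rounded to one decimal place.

The power spreads over a sphere of area 4π·r², so L_p = L_w − 10·log₁₀(4π·r²).
4π·r² = 7482 m², 10·log₁₀ of that is 38.740 dB.
L_p = 108.4 − 38.740 = 69.66 dB.

69.7 dB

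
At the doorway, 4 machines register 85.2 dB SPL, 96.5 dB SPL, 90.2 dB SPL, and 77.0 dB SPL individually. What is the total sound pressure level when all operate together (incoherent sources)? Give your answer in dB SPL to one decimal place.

For uncorrelated sources the intensities add, so convert each level to linear form, sum, and take 10·log₁₀ of the total.
Σ 10^(L/10) = 10^(85.2/10) + 10^(96.5/10) + 10^(90.2/10) + 10^(77.0/10) = 5.895e+09.
L_total = 10·log₁₀(5.895e+09) = 97.70 dB SPL.

97.7 dB SPL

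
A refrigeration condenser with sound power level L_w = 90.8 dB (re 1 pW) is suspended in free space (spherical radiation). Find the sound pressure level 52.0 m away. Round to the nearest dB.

L_p = L_w − 10·log₁₀(4π·r²) with r = 52.0 m.
4π·r² = 3.398e+04 m², 10·log₁₀ of that is 45.312 dB.
L_p = 90.8 − 45.312 = 45.49 dB.

45 dB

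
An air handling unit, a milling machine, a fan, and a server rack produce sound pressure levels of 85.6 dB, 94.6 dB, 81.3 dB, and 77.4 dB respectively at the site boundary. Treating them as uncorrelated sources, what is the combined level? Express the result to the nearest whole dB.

Incoherent sources combine by intensity addition: L_total = 10·log₁₀(Σ 10^(L_i/10)).
Σ 10^(L/10) = 10^(85.6/10) + 10^(94.6/10) + 10^(81.3/10) + 10^(77.4/10) = 3.437e+09.
L_total = 10·log₁₀(3.437e+09) = 95.36 dB.

95 dB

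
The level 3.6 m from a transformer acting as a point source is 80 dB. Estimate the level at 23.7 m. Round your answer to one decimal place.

63.6 dB

Spherical spreading from a point source gives a 20·log₁₀(r₂/r₁) drop.
L₂ = 80 − 20·log₁₀(23.7/3.6) = 80 − 16.369 = 63.63 dB.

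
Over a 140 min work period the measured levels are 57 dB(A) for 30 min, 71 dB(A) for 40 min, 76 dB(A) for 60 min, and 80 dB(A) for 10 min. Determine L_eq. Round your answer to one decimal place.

L_eq = 10·log₁₀[(1/T)·Σ tᵢ·10^(Lᵢ/10)] with T = 140 min.
Σ tᵢ·10^(Lᵢ/10) = 30·10^(57/10) + 40·10^(71/10) + 60·10^(76/10) + 10·10^(80/10) = 3.907e+09.
L_eq = 10·log₁₀(3.907e+09/140) = 74.46 dB(A).

74.5 dB(A)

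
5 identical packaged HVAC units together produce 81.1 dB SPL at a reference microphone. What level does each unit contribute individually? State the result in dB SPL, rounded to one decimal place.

Dividing the total intensity by 5 lowers the level by 10·log₁₀ 5 = 6.990 dB: L₁ = 81.1 − 6.990.

74.1 dB SPL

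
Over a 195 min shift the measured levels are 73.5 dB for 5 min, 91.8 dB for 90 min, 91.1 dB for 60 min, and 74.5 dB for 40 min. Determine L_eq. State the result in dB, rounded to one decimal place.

L_eq = 10·log₁₀[(1/T)·Σ tᵢ·10^(Lᵢ/10)] with T = 195 min.
Σ tᵢ·10^(Lᵢ/10) = 5·10^(73.5/10) + 90·10^(91.8/10) + 60·10^(91.1/10) + 40·10^(74.5/10) = 2.148e+11.
L_eq = 10·log₁₀(2.148e+11/195) = 90.42 dB.

90.4 dB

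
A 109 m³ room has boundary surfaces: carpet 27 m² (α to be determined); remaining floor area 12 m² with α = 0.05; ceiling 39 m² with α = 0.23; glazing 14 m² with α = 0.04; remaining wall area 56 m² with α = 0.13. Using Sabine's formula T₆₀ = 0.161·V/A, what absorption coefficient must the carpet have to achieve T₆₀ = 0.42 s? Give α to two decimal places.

0.90

Required total absorption A = 0.161·109/0.42 = 41.78 m².
Absorption from the other surfaces = 12·0.05 + 39·0.23 + 14·0.04 + 56·0.13 = 17.41 m², so the carpet must supply 24.37 m² over 27 m².
α = 24.37/27 = 0.903.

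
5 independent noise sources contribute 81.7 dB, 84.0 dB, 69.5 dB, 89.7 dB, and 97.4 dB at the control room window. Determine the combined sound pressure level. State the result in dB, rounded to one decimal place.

98.3 dB

For uncorrelated sources the intensities add, so convert each level to linear form, sum, and take 10·log₁₀ of the total.
Σ 10^(L/10) = 10^(81.7/10) + 10^(84.0/10) + 10^(69.5/10) + 10^(89.7/10) + 10^(97.4/10) = 6.837e+09.
L_total = 10·log₁₀(6.837e+09) = 98.35 dB.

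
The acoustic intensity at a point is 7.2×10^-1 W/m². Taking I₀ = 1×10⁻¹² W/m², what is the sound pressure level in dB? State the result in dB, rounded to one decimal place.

I/I₀ = 7.2×10^-1/10⁻¹² = 7.2×10^11, and L = 10·log₁₀(I/I₀).
L = 10·(0.8573 + 11) = 118.57 dB.

118.6 dB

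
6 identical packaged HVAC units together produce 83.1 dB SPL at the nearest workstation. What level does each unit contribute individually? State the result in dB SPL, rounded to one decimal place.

75.3 dB SPL

Dividing the total intensity by 6 lowers the level by 10·log₁₀ 6 = 7.782 dB: L₁ = 83.1 − 7.782.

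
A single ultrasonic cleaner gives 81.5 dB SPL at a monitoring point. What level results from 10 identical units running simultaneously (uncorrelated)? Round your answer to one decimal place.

91.5 dB SPL

L_total = L₁ + 10·log₁₀ N for N identical incoherent sources.
L_total = 81.5 + 10·log₁₀(10) = 81.5 + 10.000 = 91.50 dB SPL.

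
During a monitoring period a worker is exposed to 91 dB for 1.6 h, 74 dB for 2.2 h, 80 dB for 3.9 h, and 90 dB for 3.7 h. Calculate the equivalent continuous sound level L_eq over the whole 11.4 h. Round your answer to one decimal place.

Weight each interval's intensity by its duration and average over T = 11.4 h:
Σ tᵢ·10^(Lᵢ/10) = 1.6·10^(91/10) + 2.2·10^(74/10) + 3.9·10^(80/10) + 3.7·10^(90/10) = 6.160e+09.
L_eq = 10·log₁₀(6.160e+09/11.4) = 87.33 dB.

87.3 dB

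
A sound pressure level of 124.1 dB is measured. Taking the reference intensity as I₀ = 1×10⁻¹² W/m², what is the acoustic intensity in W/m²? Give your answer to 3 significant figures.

2.57 W/m²

L = 10·log₁₀(I/I₀) ⇒ I = I₀·10^(L/10) = 10⁻¹² × 10^12.41.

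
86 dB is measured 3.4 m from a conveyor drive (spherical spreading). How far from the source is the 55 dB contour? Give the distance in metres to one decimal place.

For a point source L₁ − L₂ = 20·log₁₀(r₂/r₁), so r₂ = r₁·10^((L₁−L₂)/20).
r₂ = 3.4·10^((86−55)/20) = 3.4·10^(31.0/20) = 120.64 m.

120.6 m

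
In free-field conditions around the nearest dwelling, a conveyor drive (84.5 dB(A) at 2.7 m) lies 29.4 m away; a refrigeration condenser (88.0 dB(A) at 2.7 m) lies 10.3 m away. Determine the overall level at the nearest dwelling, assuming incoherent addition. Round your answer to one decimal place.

Propagate each source to the receiver with L = L_ref − 20·log₁₀(r/r_ref), then add intensities.
conveyor drive: 84.5 − 20·log₁₀(29.4/2.7) = 84.5 − 20.74 = 63.76 dB(A).
refrigeration condenser: 88.0 − 20·log₁₀(10.3/2.7) = 88.0 − 11.63 = 76.37 dB(A).
Σ 10^(L/10) = 4.573e+07 → L_total = 10·log₁₀(4.573e+07) = 76.60 dB(A).

76.6 dB(A)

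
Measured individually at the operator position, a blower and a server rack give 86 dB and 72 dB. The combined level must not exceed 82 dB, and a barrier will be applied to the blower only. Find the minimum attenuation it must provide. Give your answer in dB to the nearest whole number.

The untreated sources together contribute 10^(72/10) = 1.585e+07, i.e. 72.00 dB.
To meet 82 dB overall, the treated blower may contribute at most 10^(82/10) − 1.585e+07 = 1.426e+08, i.e. 81.54 dB.
Required insertion loss = 86 − 81.54 = 4.46 dB.

4 dB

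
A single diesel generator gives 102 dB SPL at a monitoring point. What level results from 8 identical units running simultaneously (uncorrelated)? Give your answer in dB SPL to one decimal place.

111.0 dB SPL

L_total = L₁ + 10·log₁₀ N for N identical incoherent sources.
L_total = 102 + 10·log₁₀(8) = 102 + 9.031 = 111.03 dB SPL.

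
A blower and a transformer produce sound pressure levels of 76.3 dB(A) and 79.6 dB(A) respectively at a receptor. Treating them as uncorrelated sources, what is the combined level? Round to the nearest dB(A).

Incoherent sources combine by intensity addition: L_total = 10·log₁₀(Σ 10^(L_i/10)).
Σ 10^(L/10) = 10^(76.3/10) + 10^(79.6/10) = 1.339e+08.
L_total = 10·log₁₀(1.339e+08) = 81.27 dB(A).

81 dB(A)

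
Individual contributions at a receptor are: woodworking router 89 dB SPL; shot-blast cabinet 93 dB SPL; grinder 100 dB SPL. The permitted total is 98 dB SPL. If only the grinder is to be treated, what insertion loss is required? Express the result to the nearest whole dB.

Everything except the grinder sums to 10^(89/10) + 10^(93/10) = 2.790e+09 in linear terms, 94.46 dB SPL.
The limit corresponds to 10^(98/10) = 6.310e+09; subtracting the fixed part leaves 3.520e+09 for the grinder, i.e. 95.47 dB SPL.
So the grinder must be reduced from 100 to 95.47 dB SPL: IL = 4.53 dB.

5 dB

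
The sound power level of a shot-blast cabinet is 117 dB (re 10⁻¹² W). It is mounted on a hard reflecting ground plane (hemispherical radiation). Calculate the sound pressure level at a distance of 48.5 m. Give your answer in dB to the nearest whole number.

Free-field hemispherical radiation: L_p = L_w − 10·log₁₀(2π·r²), r = 48.5 m.
2π·r² = 1.478e+04 m², 10·log₁₀ of that is 41.697 dB.
L_p = 117 − 41.697 = 75.30 dB.

75 dB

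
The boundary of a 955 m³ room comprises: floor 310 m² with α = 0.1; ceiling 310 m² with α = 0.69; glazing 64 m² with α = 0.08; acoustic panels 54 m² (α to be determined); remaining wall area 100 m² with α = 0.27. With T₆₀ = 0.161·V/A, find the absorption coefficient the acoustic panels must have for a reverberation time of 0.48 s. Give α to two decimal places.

A = 0.161·V/T₆₀ = 0.161·955/0.48 = 320.32 m² sabins.
Absorption from the other surfaces = 310·0.1 + 310·0.69 + 64·0.08 + 100·0.27 = 277.02 m², so the acoustic panels must supply 43.30 m² over 54 m².
α = 43.30/54 = 0.802.

0.80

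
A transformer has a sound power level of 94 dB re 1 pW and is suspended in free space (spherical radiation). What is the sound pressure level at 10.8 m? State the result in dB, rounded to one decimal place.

62.3 dB

The power spreads over a sphere of area 4π·r², so L_p = L_w − 10·log₁₀(4π·r²).
4π·r² = 1466 m², 10·log₁₀ of that is 31.661 dB.
L_p = 94 − 31.661 = 62.34 dB.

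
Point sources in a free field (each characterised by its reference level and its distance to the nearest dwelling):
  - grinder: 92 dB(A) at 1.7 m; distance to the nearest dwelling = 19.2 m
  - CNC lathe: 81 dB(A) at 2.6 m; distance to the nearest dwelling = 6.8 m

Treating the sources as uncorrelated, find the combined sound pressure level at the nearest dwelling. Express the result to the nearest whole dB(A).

75 dB(A)

Propagate each source to the receiver with L = L_ref − 20·log₁₀(r/r_ref), then add intensities.
grinder: 92 − 20·log₁₀(19.2/1.7) = 92 − 21.06 = 70.94 dB(A).
CNC lathe: 81 − 20·log₁₀(6.8/2.6) = 81 − 8.35 = 72.65 dB(A).
Σ 10^(L/10) = 3.083e+07 → L_total = 10·log₁₀(3.083e+07) = 74.89 dB(A).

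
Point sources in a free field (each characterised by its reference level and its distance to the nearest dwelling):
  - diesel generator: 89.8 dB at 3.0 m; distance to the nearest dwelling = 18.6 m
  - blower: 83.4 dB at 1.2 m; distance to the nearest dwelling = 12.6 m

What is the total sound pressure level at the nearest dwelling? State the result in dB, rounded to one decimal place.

74.3 dB

Propagate each source to the receiver with L = L_ref − 20·log₁₀(r/r_ref), then add intensities.
diesel generator: 89.8 − 20·log₁₀(18.6/3.0) = 89.8 − 15.85 = 73.95 dB.
blower: 83.4 − 20·log₁₀(12.6/1.2) = 83.4 − 20.42 = 62.98 dB.
Σ 10^(L/10) = 2.683e+07 → L_total = 10·log₁₀(2.683e+07) = 74.29 dB.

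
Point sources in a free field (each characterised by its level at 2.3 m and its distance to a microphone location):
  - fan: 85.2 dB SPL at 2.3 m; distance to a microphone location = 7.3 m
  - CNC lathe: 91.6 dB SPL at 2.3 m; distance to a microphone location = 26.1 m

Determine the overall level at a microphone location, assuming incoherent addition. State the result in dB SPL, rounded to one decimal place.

Apply inverse-square spreading to bring every level to the receiver, then sum 10^(L/10).
fan: 85.2 − 20·log₁₀(7.3/2.3) = 85.2 − 10.03 = 75.17 dB SPL.
CNC lathe: 91.6 − 20·log₁₀(26.1/2.3) = 91.6 − 21.10 = 70.50 dB SPL.
Σ 10^(L/10) = 4.410e+07 → L_total = 10·log₁₀(4.410e+07) = 76.44 dB SPL.

76.4 dB SPL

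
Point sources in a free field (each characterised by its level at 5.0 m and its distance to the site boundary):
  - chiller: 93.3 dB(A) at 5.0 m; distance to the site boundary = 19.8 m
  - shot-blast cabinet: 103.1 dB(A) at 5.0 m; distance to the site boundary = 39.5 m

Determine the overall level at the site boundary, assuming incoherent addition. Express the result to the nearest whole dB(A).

87 dB(A)

Propagate each source to the receiver with L = L_ref − 20·log₁₀(r/r_ref), then add intensities.
chiller: 93.3 − 20·log₁₀(19.8/5.0) = 93.3 − 11.95 = 81.35 dB(A).
shot-blast cabinet: 103.1 − 20·log₁₀(39.5/5.0) = 103.1 − 17.95 = 85.15 dB(A).
Σ 10^(L/10) = 4.635e+08 → L_total = 10·log₁₀(4.635e+08) = 86.66 dB(A).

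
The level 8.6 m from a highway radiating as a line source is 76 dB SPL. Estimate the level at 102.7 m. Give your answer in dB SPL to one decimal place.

65.2 dB SPL

Cylindrical spreading from a line source gives a 10·log₁₀(r₂/r₁) drop.
L₂ = 76 − 10·log₁₀(102.7/8.6) = 76 − 10.771 = 65.23 dB SPL.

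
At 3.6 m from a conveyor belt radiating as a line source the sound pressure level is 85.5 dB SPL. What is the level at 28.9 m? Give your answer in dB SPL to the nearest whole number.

For a line source, L₂ = L₁ − 10·log₁₀(r₂/r₁).
L₂ = 85.5 − 10·log₁₀(28.9/3.6) = 85.5 − 9.046 = 76.45 dB SPL.

76 dB SPL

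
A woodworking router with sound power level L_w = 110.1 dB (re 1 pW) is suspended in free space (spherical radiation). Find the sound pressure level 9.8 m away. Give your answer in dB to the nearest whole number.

Free-field spherical radiation: L_p = L_w − 10·log₁₀(4π·r²), r = 9.8 m.
4π·r² = 1207 m², 10·log₁₀ of that is 30.817 dB.
L_p = 110.1 − 30.817 = 79.28 dB.

79 dB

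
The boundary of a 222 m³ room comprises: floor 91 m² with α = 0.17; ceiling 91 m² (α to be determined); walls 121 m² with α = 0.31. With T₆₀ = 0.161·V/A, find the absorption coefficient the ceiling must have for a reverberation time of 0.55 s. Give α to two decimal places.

0.13

From T₆₀ = 0.161·V/A, the target T₆₀ = 0.55 s needs A = 0.161·222/0.55 = 64.99 m².
Absorption from the other surfaces = 91·0.17 + 121·0.31 = 52.98 m², so the ceiling must supply 12.01 m² over 91 m².
α = 12.01/91 = 0.132.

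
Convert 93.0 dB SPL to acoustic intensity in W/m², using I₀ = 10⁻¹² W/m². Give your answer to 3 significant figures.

0.00200 W/m²

I/I₀ = 10^(93.0/10) = 1.995e+09, so I = 1.995e+09 × 10⁻¹² W/m².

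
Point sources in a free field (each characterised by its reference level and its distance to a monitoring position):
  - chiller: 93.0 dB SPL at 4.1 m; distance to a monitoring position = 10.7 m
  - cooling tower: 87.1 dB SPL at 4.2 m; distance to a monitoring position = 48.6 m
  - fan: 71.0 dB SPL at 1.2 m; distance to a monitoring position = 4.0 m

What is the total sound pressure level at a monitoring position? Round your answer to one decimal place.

84.7 dB SPL

Apply inverse-square spreading to bring every level to the receiver, then sum 10^(L/10).
chiller: 93.0 − 20·log₁₀(10.7/4.1) = 93.0 − 8.33 = 84.67 dB SPL.
cooling tower: 87.1 − 20·log₁₀(48.6/4.2) = 87.1 − 21.27 = 65.83 dB SPL.
fan: 71.0 − 20·log₁₀(4.0/1.2) = 71.0 − 10.46 = 60.54 dB SPL.
Σ 10^(L/10) = 2.979e+08 → L_total = 10·log₁₀(2.979e+08) = 84.74 dB SPL.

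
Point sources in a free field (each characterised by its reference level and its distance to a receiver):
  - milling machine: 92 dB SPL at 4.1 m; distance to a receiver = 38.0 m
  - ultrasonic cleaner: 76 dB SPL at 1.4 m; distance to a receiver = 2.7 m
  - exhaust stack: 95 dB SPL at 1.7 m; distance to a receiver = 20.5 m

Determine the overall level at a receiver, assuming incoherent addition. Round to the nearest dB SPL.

77 dB SPL

First find each source's level at the receiver (point-source: −20·log₁₀(r/r_ref)), then combine on an intensity basis.
milling machine: 92 − 20·log₁₀(38.0/4.1) = 92 − 19.34 = 72.66 dB SPL.
ultrasonic cleaner: 76 − 20·log₁₀(2.7/1.4) = 76 − 5.70 = 70.30 dB SPL.
exhaust stack: 95 − 20·log₁₀(20.5/1.7) = 95 − 21.63 = 73.37 dB SPL.
Σ 10^(L/10) = 5.090e+07 → L_total = 10·log₁₀(5.090e+07) = 77.07 dB SPL.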